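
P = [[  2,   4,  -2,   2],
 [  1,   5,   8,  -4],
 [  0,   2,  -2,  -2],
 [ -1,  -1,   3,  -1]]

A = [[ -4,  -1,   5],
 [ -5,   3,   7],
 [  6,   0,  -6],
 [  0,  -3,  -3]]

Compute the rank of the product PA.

3

First compute PA:
[[-40,   4,  44],
 [ 19,  26,   4],
 [-22,  12,  32],
 [ 27,   1, -27]]
Now row reduce the product.
R2 ← R2 + (19/40)·R1: [0, 279/10, 249/10]
R3 ← R3 − (11/20)·R1: [0, 49/5, 39/5]
R4 ← R4 + (27/40)·R1: [0, 37/10, 27/10]
R3 ← R3 − (98/279)·R2: [0, 0, -88/93]
R4 ← R4 − (37/279)·R2: [0, 0, -56/93]
R4 ← R4 − (7/11)·R3: [0, 0, 0]
3 nonzero rows, so rank(PA) = 3.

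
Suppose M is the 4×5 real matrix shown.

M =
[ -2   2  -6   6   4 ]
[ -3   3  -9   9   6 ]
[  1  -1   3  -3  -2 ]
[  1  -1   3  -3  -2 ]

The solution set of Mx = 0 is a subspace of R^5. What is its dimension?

Row reduce to echelon form.
R2 ← R2 − (3/2)·R1: [0, 0, 0, 0, 0]
R3 ← R3 + (1/2)·R1: [0, 0, 0, 0, 0]
R4 ← R4 + (1/2)·R1: [0, 0, 0, 0, 0]
1 nonzero row, so rank(M) = 1.
M has 5 columns; by rank–nullity, nullity = 5 − 1 = 4.

4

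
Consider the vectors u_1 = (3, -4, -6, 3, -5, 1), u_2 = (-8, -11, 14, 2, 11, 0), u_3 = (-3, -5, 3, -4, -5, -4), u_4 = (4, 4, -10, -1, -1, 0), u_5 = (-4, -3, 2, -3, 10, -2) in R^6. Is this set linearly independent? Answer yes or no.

Form the matrix with these vectors as rows and row reduce.
R2 ← R2 + (8/3)·R1: [0, -65/3, -2, 10, -7/3, 8/3]
R3 ← R3 + R1: [0, -9, -3, -1, -10, -3]
R4 ← R4 − (4/3)·R1: [0, 28/3, -2, -5, 17/3, -4/3]
R5 ← R5 + (4/3)·R1: [0, -25/3, -6, 1, 10/3, -2/3]
R3 ← R3 − (27/65)·R2: [0, 0, -141/65, -67/13, -587/65, -267/65]
R4 ← R4 + (28/65)·R2: [0, 0, -186/65, -9/13, 303/65, -12/65]
R5 ← R5 − (5/13)·R2: [0, 0, -68/13, -37/13, 55/13, -22/13]
R4 ← R4 − (62/47)·R3: [0, 0, 0, 287/47, 779/47, 246/47]
R5 ← R5 − (340/141)·R3: [0, 0, 0, 1351/141, 3667/141, 386/47]
R5 ← R5 − (193/123)·R4: [0, 0, 0, 0, 0, 0]
4 nonzero rows, so the 5 vectors span a space of dimension 4.
Since 4 < 5, the vectors are linearly dependent.

no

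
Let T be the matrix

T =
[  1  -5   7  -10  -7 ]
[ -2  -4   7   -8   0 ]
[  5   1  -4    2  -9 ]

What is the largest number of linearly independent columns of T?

Row reduce to echelon form.
R2 ← R2 + (2)·R1: [0, -14, 21, -28, -14]
R3 ← R3 − (5)·R1: [0, 26, -39, 52, 26]
R3 ← R3 + (13/7)·R2: [0, 0, 0, 0, 0]
Echelon form has 2 nonzero rows, so rank(T) = 2.
The rank gives the maximum number of linearly independent columns: 2.

2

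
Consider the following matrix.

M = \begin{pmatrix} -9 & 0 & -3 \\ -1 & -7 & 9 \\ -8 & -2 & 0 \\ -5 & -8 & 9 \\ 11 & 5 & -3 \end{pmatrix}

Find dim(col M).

2

Row reduce to echelon form.
R2 ← R2 − (1/9)·R1: [0, -7, 28/3]
R3 ← R3 − (8/9)·R1: [0, -2, 8/3]
R4 ← R4 − (5/9)·R1: [0, -8, 32/3]
R5 ← R5 + (11/9)·R1: [0, 5, -20/3]
R3 ← R3 − (2/7)·R2: [0, 0, 0]
R4 ← R4 − (8/7)·R2: [0, 0, 0]
R5 ← R5 + (5/7)·R2: [0, 0, 0]
Echelon form has 2 nonzero rows, so rank(M) = 2.
The column space has dimension equal to the rank: 2.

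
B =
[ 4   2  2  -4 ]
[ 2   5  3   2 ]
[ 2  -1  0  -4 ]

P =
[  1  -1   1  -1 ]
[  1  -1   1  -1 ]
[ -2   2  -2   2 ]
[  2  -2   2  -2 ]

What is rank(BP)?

1

First compute BP:
[[ -6,   6,  -6,   6],
 [  5,  -5,   5,  -5],
 [ -7,   7,  -7,   7]]
Now row reduce the product.
R2 ← R2 + (5/6)·R1: [0, 0, 0, 0]
R3 ← R3 − (7/6)·R1: [0, 0, 0, 0]
1 nonzero row, so rank(BP) = 1.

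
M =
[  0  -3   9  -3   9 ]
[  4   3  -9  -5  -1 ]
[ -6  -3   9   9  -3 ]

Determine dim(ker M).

3

Row reduce to echelon form.
Swap R1 ↔ R2
R3 ← R3 + (3/2)·R1: [0, 3/2, -9/2, 3/2, -9/2]
R3 ← R3 + (1/2)·R2: [0, 0, 0, 0, 0]
2 nonzero rows, so rank(M) = 2.
M has 5 columns; by rank–nullity, nullity = 5 − 2 = 3.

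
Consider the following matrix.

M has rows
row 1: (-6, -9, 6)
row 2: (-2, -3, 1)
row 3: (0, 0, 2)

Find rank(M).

2

Row reduce to echelon form.
R2 ← R2 − (1/3)·R1: [0, 0, -1]
R3 ← R3 + (2)·R2: [0, 0, 0]
Echelon form has 2 nonzero rows, so rank(M) = 2.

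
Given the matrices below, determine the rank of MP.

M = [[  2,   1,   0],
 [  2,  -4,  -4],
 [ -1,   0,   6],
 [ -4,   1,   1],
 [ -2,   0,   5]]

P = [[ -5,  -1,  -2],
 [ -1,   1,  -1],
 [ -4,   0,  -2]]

2

First compute MP:
[[-11,  -1,  -5],
 [ 10,  -6,   8],
 [-19,   1, -10],
 [ 15,   5,   5],
 [-10,   2,  -6]]
Now row reduce the product.
R2 ← R2 + (10/11)·R1: [0, -76/11, 38/11]
R3 ← R3 − (19/11)·R1: [0, 30/11, -15/11]
R4 ← R4 + (15/11)·R1: [0, 40/11, -20/11]
R5 ← R5 − (10/11)·R1: [0, 32/11, -16/11]
R3 ← R3 + (15/38)·R2: [0, 0, 0]
R4 ← R4 + (10/19)·R2: [0, 0, 0]
R5 ← R5 + (8/19)·R2: [0, 0, 0]
2 nonzero rows, so rank(MP) = 2.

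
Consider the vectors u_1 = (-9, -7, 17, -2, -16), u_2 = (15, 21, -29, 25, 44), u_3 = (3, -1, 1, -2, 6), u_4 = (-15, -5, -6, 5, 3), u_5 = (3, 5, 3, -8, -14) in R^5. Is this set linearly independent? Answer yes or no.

yes

Form the matrix with these vectors as rows and row reduce.
R2 ← R2 + (5/3)·R1: [0, 28/3, -2/3, 65/3, 52/3]
R3 ← R3 + (1/3)·R1: [0, -10/3, 20/3, -8/3, 2/3]
R4 ← R4 − (5/3)·R1: [0, 20/3, -103/3, 25/3, 89/3]
R5 ← R5 + (1/3)·R1: [0, 8/3, 26/3, -26/3, -58/3]
R3 ← R3 + (5/14)·R2: [0, 0, 45/7, 71/14, 48/7]
R4 ← R4 − (5/7)·R2: [0, 0, -237/7, -50/7, 121/7]
R5 ← R5 − (2/7)·R2: [0, 0, 62/7, -104/7, -170/7]
R4 ← R4 + (79/15)·R3: [0, 0, 0, 587/30, 267/5]
R5 ← R5 − (62/45)·R3: [0, 0, 0, -983/45, -506/15]
R5 ← R5 + (1966/1761)·R4: [0, 0, 0, 0, 45580/1761]
5 nonzero rows, so the 5 vectors span a space of dimension 5.
Since 5 = 5, the vectors are linearly independent.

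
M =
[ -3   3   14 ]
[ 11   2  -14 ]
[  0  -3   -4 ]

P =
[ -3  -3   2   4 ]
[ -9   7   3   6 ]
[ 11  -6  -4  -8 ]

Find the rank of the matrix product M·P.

First compute MP:
[[136, -54, -53, -106],
 [-205,  65,  84, 168],
 [-17,   3,   7,  14]]
Now row reduce the product.
R2 ← R2 + (205/136)·R1: [0, -1115/68, 559/136, 559/68]
R3 ← R3 + (1/8)·R1: [0, -15/4, 3/8, 3/4]
R3 ← R3 − (51/223)·R2: [0, 0, -126/223, -252/223]
3 nonzero rows, so rank(MP) = 3.

3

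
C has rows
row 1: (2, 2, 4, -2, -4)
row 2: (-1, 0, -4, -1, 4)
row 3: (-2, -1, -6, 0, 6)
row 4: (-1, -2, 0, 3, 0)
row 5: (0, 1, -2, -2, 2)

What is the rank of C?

2

Row reduce to echelon form.
R2 ← R2 + (1/2)·R1: [0, 1, -2, -2, 2]
R3 ← R3 + R1: [0, 1, -2, -2, 2]
R4 ← R4 + (1/2)·R1: [0, -1, 2, 2, -2]
R3 ← R3 − R2: [0, 0, 0, 0, 0]
R4 ← R4 + R2: [0, 0, 0, 0, 0]
R5 ← R5 − R2: [0, 0, 0, 0, 0]
Echelon form has 2 nonzero rows, so rank(C) = 2.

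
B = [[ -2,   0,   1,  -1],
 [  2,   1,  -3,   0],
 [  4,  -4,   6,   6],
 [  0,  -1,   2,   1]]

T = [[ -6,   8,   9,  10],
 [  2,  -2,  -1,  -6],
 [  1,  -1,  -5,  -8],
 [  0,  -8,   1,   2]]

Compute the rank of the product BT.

First compute BT:
[[ 13,  -9, -24, -30],
 [-13,  17,  32,  38],
 [-26, -14,  16,  28],
 [  0,  -8,  -8,  -8]]
Now row reduce the product.
R2 ← R2 + R1: [0, 8, 8, 8]
R3 ← R3 + (2)·R1: [0, -32, -32, -32]
R3 ← R3 + (4)·R2: [0, 0, 0, 0]
R4 ← R4 + R2: [0, 0, 0, 0]
2 nonzero rows, so rank(BT) = 2.

2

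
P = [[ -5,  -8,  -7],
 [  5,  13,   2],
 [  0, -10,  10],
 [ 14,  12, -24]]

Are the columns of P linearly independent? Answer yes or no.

Row reduce P to echelon form.
R2 ← R2 + R1: [0, 5, -5]
R4 ← R4 + (14/5)·R1: [0, -52/5, -218/5]
R3 ← R3 + (2)·R2: [0, 0, 0]
R4 ← R4 + (52/25)·R2: [0, 0, -54]
Swap R3 ↔ R4
3 pivots among 3 columns.
Every column is a pivot column, so the columns are linearly independent.

yes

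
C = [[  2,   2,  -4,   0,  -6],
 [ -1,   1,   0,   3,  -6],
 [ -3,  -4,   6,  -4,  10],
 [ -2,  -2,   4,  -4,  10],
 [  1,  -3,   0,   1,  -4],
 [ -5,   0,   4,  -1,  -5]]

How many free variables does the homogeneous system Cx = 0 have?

1

Row reduce to echelon form.
R2 ← R2 + (1/2)·R1: [0, 2, -2, 3, -9]
R3 ← R3 + (3/2)·R1: [0, -1, 0, -4, 1]
R4 ← R4 + R1: [0, 0, 0, -4, 4]
R5 ← R5 − (1/2)·R1: [0, -4, 2, 1, -1]
R6 ← R6 + (5/2)·R1: [0, 5, -6, -1, -20]
R3 ← R3 + (1/2)·R2: [0, 0, -1, -5/2, -7/2]
R5 ← R5 + (2)·R2: [0, 0, -2, 7, -19]
R6 ← R6 − (5/2)·R2: [0, 0, -1, -17/2, 5/2]
R5 ← R5 − (2)·R3: [0, 0, 0, 12, -12]
R6 ← R6 − R3: [0, 0, 0, -6, 6]
R5 ← R5 + (3)·R4: [0, 0, 0, 0, 0]
R6 ← R6 − (3/2)·R4: [0, 0, 0, 0, 0]
4 nonzero rows, so rank(C) = 4.
C has 5 columns; by rank–nullity, nullity = 5 − 4 = 1.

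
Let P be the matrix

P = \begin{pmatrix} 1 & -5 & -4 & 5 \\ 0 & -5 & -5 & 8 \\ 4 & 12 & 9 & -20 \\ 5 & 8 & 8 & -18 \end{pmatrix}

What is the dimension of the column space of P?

Row reduce to echelon form.
R3 ← R3 − (4)·R1: [0, 32, 25, -40]
R4 ← R4 − (5)·R1: [0, 33, 28, -43]
R3 ← R3 + (32/5)·R2: [0, 0, -7, 56/5]
R4 ← R4 + (33/5)·R2: [0, 0, -5, 49/5]
R4 ← R4 − (5/7)·R3: [0, 0, 0, 9/5]
Echelon form has 4 nonzero rows, so rank(P) = 4.
The column space has dimension equal to the rank: 4.

4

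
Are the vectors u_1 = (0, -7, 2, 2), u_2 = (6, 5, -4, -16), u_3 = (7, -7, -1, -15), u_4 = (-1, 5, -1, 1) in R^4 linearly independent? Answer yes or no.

no

Form the matrix with these vectors as rows and row reduce.
Swap R1 ↔ R2
R3 ← R3 − (7/6)·R1: [0, -77/6, 11/3, 11/3]
R4 ← R4 + (1/6)·R1: [0, 35/6, -5/3, -5/3]
R3 ← R3 − (11/6)·R2: [0, 0, 0, 0]
R4 ← R4 + (5/6)·R2: [0, 0, 0, 0]
2 nonzero rows, so the 4 vectors span a space of dimension 2.
Since 2 < 4, the vectors are linearly dependent.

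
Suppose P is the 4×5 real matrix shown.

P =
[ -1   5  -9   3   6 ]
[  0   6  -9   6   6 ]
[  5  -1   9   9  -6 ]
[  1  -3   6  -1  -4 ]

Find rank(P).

2

Row reduce to echelon form.
R3 ← R3 + (5)·R1: [0, 24, -36, 24, 24]
R4 ← R4 + R1: [0, 2, -3, 2, 2]
R3 ← R3 − (4)·R2: [0, 0, 0, 0, 0]
R4 ← R4 − (1/3)·R2: [0, 0, 0, 0, 0]
Echelon form has 2 nonzero rows, so rank(P) = 2.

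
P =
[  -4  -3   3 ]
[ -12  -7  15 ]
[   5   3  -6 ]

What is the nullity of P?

Row reduce to echelon form.
R2 ← R2 − (3)·R1: [0, 2, 6]
R3 ← R3 + (5/4)·R1: [0, -3/4, -9/4]
R3 ← R3 + (3/8)·R2: [0, 0, 0]
2 nonzero rows, so rank(P) = 2.
P has 3 columns; by rank–nullity, nullity = 3 − 2 = 1.

1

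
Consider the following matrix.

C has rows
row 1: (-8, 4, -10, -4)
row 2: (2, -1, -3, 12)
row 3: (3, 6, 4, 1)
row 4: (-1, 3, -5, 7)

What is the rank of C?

3

Row reduce to echelon form.
R2 ← R2 + (1/4)·R1: [0, 0, -11/2, 11]
R3 ← R3 + (3/8)·R1: [0, 15/2, 1/4, -1/2]
R4 ← R4 − (1/8)·R1: [0, 5/2, -15/4, 15/2]
Swap R2 ↔ R3
R4 ← R4 − (1/3)·R2: [0, 0, -23/6, 23/3]
R4 ← R4 − (23/33)·R3: [0, 0, 0, 0]
Echelon form has 3 nonzero rows, so rank(C) = 3.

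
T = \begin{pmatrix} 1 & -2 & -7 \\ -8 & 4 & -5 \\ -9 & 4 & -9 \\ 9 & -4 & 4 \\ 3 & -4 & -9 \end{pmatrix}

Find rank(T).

Row reduce to echelon form.
R2 ← R2 + (8)·R1: [0, -12, -61]
R3 ← R3 + (9)·R1: [0, -14, -72]
R4 ← R4 − (9)·R1: [0, 14, 67]
R5 ← R5 − (3)·R1: [0, 2, 12]
R3 ← R3 − (7/6)·R2: [0, 0, -5/6]
R4 ← R4 + (7/6)·R2: [0, 0, -25/6]
R5 ← R5 + (1/6)·R2: [0, 0, 11/6]
R4 ← R4 − (5)·R3: [0, 0, 0]
R5 ← R5 + (11/5)·R3: [0, 0, 0]
Echelon form has 3 nonzero rows, so rank(T) = 3.

3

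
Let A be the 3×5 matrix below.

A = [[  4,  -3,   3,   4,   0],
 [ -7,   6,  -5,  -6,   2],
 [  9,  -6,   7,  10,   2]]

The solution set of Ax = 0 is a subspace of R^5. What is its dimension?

3

Row reduce to echelon form.
R2 ← R2 + (7/4)·R1: [0, 3/4, 1/4, 1, 2]
R3 ← R3 − (9/4)·R1: [0, 3/4, 1/4, 1, 2]
R3 ← R3 − R2: [0, 0, 0, 0, 0]
2 nonzero rows, so rank(A) = 2.
A has 5 columns; by rank–nullity, nullity = 5 − 2 = 3.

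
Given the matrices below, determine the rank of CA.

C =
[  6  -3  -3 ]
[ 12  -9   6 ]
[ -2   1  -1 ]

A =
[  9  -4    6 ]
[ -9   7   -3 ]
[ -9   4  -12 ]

3

First compute CA:
[[108, -57,  81],
 [135, -87,  27],
 [-18,  11,  -3]]
Now row reduce the product.
R2 ← R2 − (5/4)·R1: [0, -63/4, -297/4]
R3 ← R3 + (1/6)·R1: [0, 3/2, 21/2]
R3 ← R3 + (2/21)·R2: [0, 0, 24/7]
3 nonzero rows, so rank(CA) = 3.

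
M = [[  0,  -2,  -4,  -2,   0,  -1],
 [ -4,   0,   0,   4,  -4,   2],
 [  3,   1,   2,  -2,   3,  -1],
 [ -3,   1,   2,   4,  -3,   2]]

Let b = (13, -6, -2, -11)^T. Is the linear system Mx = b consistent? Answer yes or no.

yes

Row reduce the augmented matrix [M | b].
Swap R1 ↔ R2
R3 ← R3 + (3/4)·R1: [0, 1, 2, 1, 0, 1/2, -13/2]
R4 ← R4 − (3/4)·R1: [0, 1, 2, 1, 0, 1/2, -13/2]
R3 ← R3 + (1/2)·R2: [0, 0, 0, 0, 0, 0, 0]
R4 ← R4 + (1/2)·R2: [0, 0, 0, 0, 0, 0, 0]
The echelon form has 2 nonzero rows, and every pivot lies in the first 6 columns, so rank(M) = rank([M|b]) = 2.
The system is consistent.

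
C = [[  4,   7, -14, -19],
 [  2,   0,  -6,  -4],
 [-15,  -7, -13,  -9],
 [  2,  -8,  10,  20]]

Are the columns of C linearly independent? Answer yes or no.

Row reduce C to echelon form.
R2 ← R2 − (1/2)·R1: [0, -7/2, 1, 11/2]
R3 ← R3 + (15/4)·R1: [0, 77/4, -131/2, -321/4]
R4 ← R4 − (1/2)·R1: [0, -23/2, 17, 59/2]
R3 ← R3 + (11/2)·R2: [0, 0, -60, -50]
R4 ← R4 − (23/7)·R2: [0, 0, 96/7, 80/7]
R4 ← R4 + (8/35)·R3: [0, 0, 0, 0]
3 pivots among 4 columns.
Only 3 < 4 pivot columns, so the columns are linearly dependent.

no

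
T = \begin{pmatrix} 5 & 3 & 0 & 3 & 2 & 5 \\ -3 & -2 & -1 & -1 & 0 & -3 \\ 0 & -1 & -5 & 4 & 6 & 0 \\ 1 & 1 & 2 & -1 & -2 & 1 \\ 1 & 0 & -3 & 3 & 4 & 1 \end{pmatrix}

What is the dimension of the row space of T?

2

Row reduce to echelon form.
R2 ← R2 + (3/5)·R1: [0, -1/5, -1, 4/5, 6/5, 0]
R4 ← R4 − (1/5)·R1: [0, 2/5, 2, -8/5, -12/5, 0]
R5 ← R5 − (1/5)·R1: [0, -3/5, -3, 12/5, 18/5, 0]
R3 ← R3 − (5)·R2: [0, 0, 0, 0, 0, 0]
R4 ← R4 + (2)·R2: [0, 0, 0, 0, 0, 0]
R5 ← R5 − (3)·R2: [0, 0, 0, 0, 0, 0]
Echelon form has 2 nonzero rows, so rank(T) = 2.
The row space has dimension equal to the rank: 2.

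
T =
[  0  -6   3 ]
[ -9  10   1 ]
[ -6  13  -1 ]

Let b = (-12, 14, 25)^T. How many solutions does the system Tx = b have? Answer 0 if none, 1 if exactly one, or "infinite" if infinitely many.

Row reduce the augmented matrix [T | b].
Swap R1 ↔ R2
R3 ← R3 − (2/3)·R1: [0, 19/3, -5/3, 47/3]
R3 ← R3 + (19/18)·R2: [0, 0, 3/2, 3]
The echelon form has 3 nonzero rows, and every pivot lies in the first 3 columns, so rank(T) = rank([T|b]) = 3.
The system is consistent.
rank = 3 = number of unknowns, so the solution is unique.

1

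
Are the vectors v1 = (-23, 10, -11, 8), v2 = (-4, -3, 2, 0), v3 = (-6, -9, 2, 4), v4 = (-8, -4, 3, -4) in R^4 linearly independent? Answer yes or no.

yes

Form the matrix with these vectors as rows and row reduce.
R2 ← R2 − (4/23)·R1: [0, -109/23, 90/23, -32/23]
R3 ← R3 − (6/23)·R1: [0, -267/23, 112/23, 44/23]
R4 ← R4 − (8/23)·R1: [0, -172/23, 157/23, -156/23]
R3 ← R3 − (267/109)·R2: [0, 0, -514/109, 580/109]
R4 ← R4 − (172/109)·R2: [0, 0, 71/109, -500/109]
R4 ← R4 + (71/514)·R3: [0, 0, 0, -990/257]
4 nonzero rows, so the 4 vectors span a space of dimension 4.
Since 4 = 4, the vectors are linearly independent.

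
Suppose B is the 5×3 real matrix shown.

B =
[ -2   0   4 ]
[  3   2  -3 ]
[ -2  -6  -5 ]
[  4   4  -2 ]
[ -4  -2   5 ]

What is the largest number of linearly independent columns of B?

2

Row reduce to echelon form.
R2 ← R2 + (3/2)·R1: [0, 2, 3]
R3 ← R3 − R1: [0, -6, -9]
R4 ← R4 + (2)·R1: [0, 4, 6]
R5 ← R5 − (2)·R1: [0, -2, -3]
R3 ← R3 + (3)·R2: [0, 0, 0]
R4 ← R4 − (2)·R2: [0, 0, 0]
R5 ← R5 + R2: [0, 0, 0]
Echelon form has 2 nonzero rows, so rank(B) = 2.
The rank gives the maximum number of linearly independent columns: 2.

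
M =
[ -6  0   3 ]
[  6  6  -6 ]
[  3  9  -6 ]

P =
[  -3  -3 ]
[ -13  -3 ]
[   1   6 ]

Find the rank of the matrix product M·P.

First compute MP:
[[ 21,  36],
 [-102, -72],
 [-132, -72]]
Now row reduce the product.
R2 ← R2 + (34/7)·R1: [0, 720/7]
R3 ← R3 + (44/7)·R1: [0, 1080/7]
R3 ← R3 − (3/2)·R2: [0, 0]
2 nonzero rows, so rank(MP) = 2.

2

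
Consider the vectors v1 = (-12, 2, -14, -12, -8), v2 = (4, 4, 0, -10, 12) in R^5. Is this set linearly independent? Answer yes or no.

Form the matrix with these vectors as rows and row reduce.
R2 ← R2 + (1/3)·R1: [0, 14/3, -14/3, -14, 28/3]
2 nonzero rows, so the 2 vectors span a space of dimension 2.
Since 2 = 2, the vectors are linearly independent.

yes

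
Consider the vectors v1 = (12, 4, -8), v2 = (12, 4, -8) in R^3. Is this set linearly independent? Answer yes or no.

no

Form the matrix with these vectors as rows and row reduce.
R2 ← R2 − R1: [0, 0, 0]
1 nonzero row, so the 2 vectors span a space of dimension 1.
Since 1 < 2, the vectors are linearly dependent.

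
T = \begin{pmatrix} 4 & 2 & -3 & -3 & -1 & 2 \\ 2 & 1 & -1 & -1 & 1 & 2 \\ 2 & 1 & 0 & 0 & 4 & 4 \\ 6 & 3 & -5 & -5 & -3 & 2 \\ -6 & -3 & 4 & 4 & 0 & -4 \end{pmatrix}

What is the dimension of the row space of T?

2

Row reduce to echelon form.
R2 ← R2 − (1/2)·R1: [0, 0, 1/2, 1/2, 3/2, 1]
R3 ← R3 − (1/2)·R1: [0, 0, 3/2, 3/2, 9/2, 3]
R4 ← R4 − (3/2)·R1: [0, 0, -1/2, -1/2, -3/2, -1]
R5 ← R5 + (3/2)·R1: [0, 0, -1/2, -1/2, -3/2, -1]
R3 ← R3 − (3)·R2: [0, 0, 0, 0, 0, 0]
R4 ← R4 + R2: [0, 0, 0, 0, 0, 0]
R5 ← R5 + R2: [0, 0, 0, 0, 0, 0]
Echelon form has 2 nonzero rows, so rank(T) = 2.
The row space has dimension equal to the rank: 2.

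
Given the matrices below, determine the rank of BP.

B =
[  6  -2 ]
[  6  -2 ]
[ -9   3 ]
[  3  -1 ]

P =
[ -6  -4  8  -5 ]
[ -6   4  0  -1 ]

1

First compute BP:
[[-24, -32,  48, -28],
 [-24, -32,  48, -28],
 [ 36,  48, -72,  42],
 [-12, -16,  24, -14]]
Now row reduce the product.
R2 ← R2 − R1: [0, 0, 0, 0]
R3 ← R3 + (3/2)·R1: [0, 0, 0, 0]
R4 ← R4 − (1/2)·R1: [0, 0, 0, 0]
1 nonzero row, so rank(BP) = 1.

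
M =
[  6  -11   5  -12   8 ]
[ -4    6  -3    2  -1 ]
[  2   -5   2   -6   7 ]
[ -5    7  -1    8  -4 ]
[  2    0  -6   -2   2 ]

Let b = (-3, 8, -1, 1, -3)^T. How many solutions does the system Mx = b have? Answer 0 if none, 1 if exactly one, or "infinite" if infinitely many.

0

Row reduce the augmented matrix [M | b].
R2 ← R2 + (2/3)·R1: [0, -4/3, 1/3, -6, 13/3, 6]
R3 ← R3 − (1/3)·R1: [0, -4/3, 1/3, -2, 13/3, 0]
R4 ← R4 + (5/6)·R1: [0, -13/6, 19/6, -2, 8/3, -3/2]
R5 ← R5 − (1/3)·R1: [0, 11/3, -23/3, 2, -2/3, -2]
R3 ← R3 − R2: [0, 0, 0, 4, 0, -6]
R4 ← R4 − (13/8)·R2: [0, 0, 21/8, 31/4, -35/8, -45/4]
R5 ← R5 + (11/4)·R2: [0, 0, -27/4, -29/2, 45/4, 29/2]
Swap R3 ↔ R4
R5 ← R5 + (18/7)·R3: [0, 0, 0, 38/7, 0, -101/7]
R5 ← R5 − (19/14)·R4: [0, 0, 0, 0, 0, -44/7]
The echelon form has 5 nonzero rows; the last pivot sits in the augmented column, so rank(M) = 4 but rank([M|b]) = 5.
Since the ranks differ, the system is inconsistent.
It has no solutions.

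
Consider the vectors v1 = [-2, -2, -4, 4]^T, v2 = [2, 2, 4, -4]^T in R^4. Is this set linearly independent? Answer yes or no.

Form the matrix with these vectors as rows and row reduce.
R2 ← R2 + R1: [0, 0, 0, 0]
1 nonzero row, so the 2 vectors span a space of dimension 1.
Since 1 < 2, the vectors are linearly dependent.

no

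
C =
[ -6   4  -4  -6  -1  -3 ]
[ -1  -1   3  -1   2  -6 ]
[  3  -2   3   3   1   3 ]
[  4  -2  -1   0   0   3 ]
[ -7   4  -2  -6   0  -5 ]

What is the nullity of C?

1

Row reduce to echelon form.
R2 ← R2 − (1/6)·R1: [0, -5/3, 11/3, 0, 13/6, -11/2]
R3 ← R3 + (1/2)·R1: [0, 0, 1, 0, 1/2, 3/2]
R4 ← R4 + (2/3)·R1: [0, 2/3, -11/3, -4, -2/3, 1]
R5 ← R5 − (7/6)·R1: [0, -2/3, 8/3, 1, 7/6, -3/2]
R4 ← R4 + (2/5)·R2: [0, 0, -11/5, -4, 1/5, -6/5]
R5 ← R5 − (2/5)·R2: [0, 0, 6/5, 1, 3/10, 7/10]
R4 ← R4 + (11/5)·R3: [0, 0, 0, -4, 13/10, 21/10]
R5 ← R5 − (6/5)·R3: [0, 0, 0, 1, -3/10, -11/10]
R5 ← R5 + (1/4)·R4: [0, 0, 0, 0, 1/40, -23/40]
5 nonzero rows, so rank(C) = 5.
C has 6 columns; by rank–nullity, nullity = 6 − 5 = 1.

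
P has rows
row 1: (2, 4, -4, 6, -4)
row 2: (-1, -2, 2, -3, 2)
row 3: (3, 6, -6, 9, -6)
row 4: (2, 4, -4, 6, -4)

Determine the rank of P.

Row reduce to echelon form.
R2 ← R2 + (1/2)·R1: [0, 0, 0, 0, 0]
R3 ← R3 − (3/2)·R1: [0, 0, 0, 0, 0]
R4 ← R4 − R1: [0, 0, 0, 0, 0]
Echelon form has 1 nonzero row, so rank(P) = 1.

1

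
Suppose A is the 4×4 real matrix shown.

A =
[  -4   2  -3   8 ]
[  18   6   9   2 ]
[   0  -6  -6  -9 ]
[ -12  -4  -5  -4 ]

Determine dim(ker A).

0

Row reduce to echelon form.
R2 ← R2 + (9/2)·R1: [0, 15, -9/2, 38]
R4 ← R4 − (3)·R1: [0, -10, 4, -28]
R3 ← R3 + (2/5)·R2: [0, 0, -39/5, 31/5]
R4 ← R4 + (2/3)·R2: [0, 0, 1, -8/3]
R4 ← R4 + (5/39)·R3: [0, 0, 0, -73/39]
4 nonzero rows, so rank(A) = 4.
A has 4 columns; by rank–nullity, nullity = 4 − 4 = 0.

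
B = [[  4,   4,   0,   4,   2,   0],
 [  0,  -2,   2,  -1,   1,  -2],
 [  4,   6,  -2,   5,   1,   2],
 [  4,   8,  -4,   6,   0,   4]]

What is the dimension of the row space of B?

Row reduce to echelon form.
R3 ← R3 − R1: [0, 2, -2, 1, -1, 2]
R4 ← R4 − R1: [0, 4, -4, 2, -2, 4]
R3 ← R3 + R2: [0, 0, 0, 0, 0, 0]
R4 ← R4 + (2)·R2: [0, 0, 0, 0, 0, 0]
Echelon form has 2 nonzero rows, so rank(B) = 2.
The row space has dimension equal to the rank: 2.

2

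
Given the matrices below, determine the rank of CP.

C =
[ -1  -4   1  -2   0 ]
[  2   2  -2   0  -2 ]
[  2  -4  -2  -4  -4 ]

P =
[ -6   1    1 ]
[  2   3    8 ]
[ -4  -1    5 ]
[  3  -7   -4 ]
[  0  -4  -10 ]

2

First compute CP:
[[-12,   0, -20],
 [  0,  18,  28],
 [-24,  36,  16]]
Now row reduce the product.
R3 ← R3 − (2)·R1: [0, 36, 56]
R3 ← R3 − (2)·R2: [0, 0, 0]
2 nonzero rows, so rank(CP) = 2.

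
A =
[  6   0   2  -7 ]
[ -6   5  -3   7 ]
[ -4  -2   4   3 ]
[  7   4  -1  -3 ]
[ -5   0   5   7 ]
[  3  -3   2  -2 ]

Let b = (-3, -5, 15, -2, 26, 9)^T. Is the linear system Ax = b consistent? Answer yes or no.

yes

Row reduce the augmented matrix [A | b].
R2 ← R2 + R1: [0, 5, -1, 0, -8]
R3 ← R3 + (2/3)·R1: [0, -2, 16/3, -5/3, 13]
R4 ← R4 − (7/6)·R1: [0, 4, -10/3, 31/6, 3/2]
R5 ← R5 + (5/6)·R1: [0, 0, 20/3, 7/6, 47/2]
R6 ← R6 − (1/2)·R1: [0, -3, 1, 3/2, 21/2]
R3 ← R3 + (2/5)·R2: [0, 0, 74/15, -5/3, 49/5]
R4 ← R4 − (4/5)·R2: [0, 0, -38/15, 31/6, 79/10]
R6 ← R6 + (3/5)·R2: [0, 0, 2/5, 3/2, 57/10]
R4 ← R4 + (19/37)·R3: [0, 0, 0, 319/74, 957/74]
R5 ← R5 − (50/37)·R3: [0, 0, 0, 253/74, 759/74]
R6 ← R6 − (3/37)·R3: [0, 0, 0, 121/74, 363/74]
R5 ← R5 − (23/29)·R4: [0, 0, 0, 0, 0]
R6 ← R6 − (11/29)·R4: [0, 0, 0, 0, 0]
The echelon form has 4 nonzero rows, and every pivot lies in the first 4 columns, so rank(A) = rank([A|b]) = 4.
The system is consistent.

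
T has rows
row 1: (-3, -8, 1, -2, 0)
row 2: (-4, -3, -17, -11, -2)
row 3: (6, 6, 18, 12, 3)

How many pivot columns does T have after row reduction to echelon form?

Row reduce to echelon form.
R2 ← R2 − (4/3)·R1: [0, 23/3, -55/3, -25/3, -2]
R3 ← R3 + (2)·R1: [0, -10, 20, 8, 3]
R3 ← R3 + (30/23)·R2: [0, 0, -90/23, -66/23, 9/23]
Echelon form has 3 nonzero rows, so rank(T) = 3.
Each nonzero row contributes one pivot column: 3 pivot columns.

3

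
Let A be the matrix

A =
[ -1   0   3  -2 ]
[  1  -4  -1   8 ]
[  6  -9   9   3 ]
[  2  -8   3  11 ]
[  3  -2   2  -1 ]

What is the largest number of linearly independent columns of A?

Row reduce to echelon form.
R2 ← R2 + R1: [0, -4, 2, 6]
R3 ← R3 + (6)·R1: [0, -9, 27, -9]
R4 ← R4 + (2)·R1: [0, -8, 9, 7]
R5 ← R5 + (3)·R1: [0, -2, 11, -7]
R3 ← R3 − (9/4)·R2: [0, 0, 45/2, -45/2]
R4 ← R4 − (2)·R2: [0, 0, 5, -5]
R5 ← R5 − (1/2)·R2: [0, 0, 10, -10]
R4 ← R4 − (2/9)·R3: [0, 0, 0, 0]
R5 ← R5 − (4/9)·R3: [0, 0, 0, 0]
Echelon form has 3 nonzero rows, so rank(A) = 3.
The rank gives the maximum number of linearly independent columns: 3.

3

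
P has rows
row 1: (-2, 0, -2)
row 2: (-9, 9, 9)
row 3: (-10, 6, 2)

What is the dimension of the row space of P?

Row reduce to echelon form.
R2 ← R2 − (9/2)·R1: [0, 9, 18]
R3 ← R3 − (5)·R1: [0, 6, 12]
R3 ← R3 − (2/3)·R2: [0, 0, 0]
Echelon form has 2 nonzero rows, so rank(P) = 2.
The row space has dimension equal to the rank: 2.

2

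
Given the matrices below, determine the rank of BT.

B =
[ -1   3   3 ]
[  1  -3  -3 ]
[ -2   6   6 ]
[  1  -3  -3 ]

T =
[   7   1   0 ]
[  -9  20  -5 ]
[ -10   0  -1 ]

1

First compute BT:
[[-64,  59, -18],
 [ 64, -59,  18],
 [-128, 118, -36],
 [ 64, -59,  18]]
Now row reduce the product.
R2 ← R2 + R1: [0, 0, 0]
R3 ← R3 − (2)·R1: [0, 0, 0]
R4 ← R4 + R1: [0, 0, 0]
1 nonzero row, so rank(BT) = 1.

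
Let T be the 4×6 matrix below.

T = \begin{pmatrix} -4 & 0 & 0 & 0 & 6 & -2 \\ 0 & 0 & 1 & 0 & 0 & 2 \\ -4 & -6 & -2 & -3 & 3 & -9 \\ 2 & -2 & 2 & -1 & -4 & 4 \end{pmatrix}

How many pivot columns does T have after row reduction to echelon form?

Row reduce to echelon form.
R3 ← R3 − R1: [0, -6, -2, -3, -3, -7]
R4 ← R4 + (1/2)·R1: [0, -2, 2, -1, -1, 3]
Swap R2 ↔ R3
R4 ← R4 − (1/3)·R2: [0, 0, 8/3, 0, 0, 16/3]
R4 ← R4 − (8/3)·R3: [0, 0, 0, 0, 0, 0]
Echelon form has 3 nonzero rows, so rank(T) = 3.
Each nonzero row contributes one pivot column: 3 pivot columns.

3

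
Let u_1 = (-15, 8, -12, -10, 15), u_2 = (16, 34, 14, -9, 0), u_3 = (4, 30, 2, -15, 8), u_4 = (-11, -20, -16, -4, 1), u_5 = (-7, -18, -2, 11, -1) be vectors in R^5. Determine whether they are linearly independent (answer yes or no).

no

Form the matrix with these vectors as rows and row reduce.
R2 ← R2 + (16/15)·R1: [0, 638/15, 6/5, -59/3, 16]
R3 ← R3 + (4/15)·R1: [0, 482/15, -6/5, -53/3, 12]
R4 ← R4 − (11/15)·R1: [0, -388/15, -36/5, 10/3, -10]
R5 ← R5 − (7/15)·R1: [0, -326/15, 18/5, 47/3, -8]
R3 ← R3 − (241/319)·R2: [0, 0, -672/319, -896/319, -28/319]
R4 ← R4 + (194/319)·R2: [0, 0, -2064/319, -2752/319, -86/319]
R5 ← R5 + (163/319)·R2: [0, 0, 1344/319, 1792/319, 56/319]
R4 ← R4 − (43/14)·R3: [0, 0, 0, 0, 0]
R5 ← R5 + (2)·R3: [0, 0, 0, 0, 0]
3 nonzero rows, so the 5 vectors span a space of dimension 3.
Since 3 < 5, the vectors are linearly dependent.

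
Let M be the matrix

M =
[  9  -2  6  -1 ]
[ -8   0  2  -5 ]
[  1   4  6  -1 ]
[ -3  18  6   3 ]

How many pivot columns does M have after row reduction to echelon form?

4

Row reduce to echelon form.
R2 ← R2 + (8/9)·R1: [0, -16/9, 22/3, -53/9]
R3 ← R3 − (1/9)·R1: [0, 38/9, 16/3, -8/9]
R4 ← R4 + (1/3)·R1: [0, 52/3, 8, 8/3]
R3 ← R3 + (19/8)·R2: [0, 0, 91/4, -119/8]
R4 ← R4 + (39/4)·R2: [0, 0, 159/2, -219/4]
R4 ← R4 − (318/91)·R3: [0, 0, 0, -36/13]
Echelon form has 4 nonzero rows, so rank(M) = 4.
Each nonzero row contributes one pivot column: 4 pivot columns.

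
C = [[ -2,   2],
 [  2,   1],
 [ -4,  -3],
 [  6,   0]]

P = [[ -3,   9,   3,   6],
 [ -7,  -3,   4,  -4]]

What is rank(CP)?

2

First compute CP:
[[ -8, -24,   2, -20],
 [-13,  15,  10,   8],
 [ 33, -27, -24, -12],
 [-18,  54,  18,  36]]
Now row reduce the product.
R2 ← R2 − (13/8)·R1: [0, 54, 27/4, 81/2]
R3 ← R3 + (33/8)·R1: [0, -126, -63/4, -189/2]
R4 ← R4 − (9/4)·R1: [0, 108, 27/2, 81]
R3 ← R3 + (7/3)·R2: [0, 0, 0, 0]
R4 ← R4 − (2)·R2: [0, 0, 0, 0]
2 nonzero rows, so rank(CP) = 2.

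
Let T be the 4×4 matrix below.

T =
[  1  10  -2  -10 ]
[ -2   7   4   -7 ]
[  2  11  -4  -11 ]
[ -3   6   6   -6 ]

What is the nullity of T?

Row reduce to echelon form.
R2 ← R2 + (2)·R1: [0, 27, 0, -27]
R3 ← R3 − (2)·R1: [0, -9, 0, 9]
R4 ← R4 + (3)·R1: [0, 36, 0, -36]
R3 ← R3 + (1/3)·R2: [0, 0, 0, 0]
R4 ← R4 − (4/3)·R2: [0, 0, 0, 0]
2 nonzero rows, so rank(T) = 2.
T has 4 columns; by rank–nullity, nullity = 4 − 2 = 2.

2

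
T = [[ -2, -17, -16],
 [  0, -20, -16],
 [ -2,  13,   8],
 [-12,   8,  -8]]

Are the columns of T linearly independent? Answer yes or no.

no

Row reduce T to echelon form.
R3 ← R3 − R1: [0, 30, 24]
R4 ← R4 − (6)·R1: [0, 110, 88]
R3 ← R3 + (3/2)·R2: [0, 0, 0]
R4 ← R4 + (11/2)·R2: [0, 0, 0]
2 pivots among 3 columns.
Only 2 < 3 pivot columns, so the columns are linearly dependent.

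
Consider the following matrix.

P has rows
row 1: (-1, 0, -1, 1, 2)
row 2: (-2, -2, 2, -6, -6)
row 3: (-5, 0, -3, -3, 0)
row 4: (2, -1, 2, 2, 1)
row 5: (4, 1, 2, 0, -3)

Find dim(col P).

3

Row reduce to echelon form.
R2 ← R2 − (2)·R1: [0, -2, 4, -8, -10]
R3 ← R3 − (5)·R1: [0, 0, 2, -8, -10]
R4 ← R4 + (2)·R1: [0, -1, 0, 4, 5]
R5 ← R5 + (4)·R1: [0, 1, -2, 4, 5]
R4 ← R4 − (1/2)·R2: [0, 0, -2, 8, 10]
R5 ← R5 + (1/2)·R2: [0, 0, 0, 0, 0]
R4 ← R4 + R3: [0, 0, 0, 0, 0]
Echelon form has 3 nonzero rows, so rank(P) = 3.
The column space has dimension equal to the rank: 3.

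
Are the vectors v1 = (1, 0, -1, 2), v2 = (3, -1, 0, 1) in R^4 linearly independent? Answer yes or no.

Form the matrix with these vectors as rows and row reduce.
R2 ← R2 − (3)·R1: [0, -1, 3, -5]
2 nonzero rows, so the 2 vectors span a space of dimension 2.
Since 2 = 2, the vectors are linearly independent.

yes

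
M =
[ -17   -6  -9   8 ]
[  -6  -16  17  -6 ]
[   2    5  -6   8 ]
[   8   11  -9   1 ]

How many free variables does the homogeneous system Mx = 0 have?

0

Row reduce to echelon form.
R2 ← R2 − (6/17)·R1: [0, -236/17, 343/17, -150/17]
R3 ← R3 + (2/17)·R1: [0, 73/17, -120/17, 152/17]
R4 ← R4 + (8/17)·R1: [0, 139/17, -225/17, 81/17]
R3 ← R3 + (73/236)·R2: [0, 0, -193/236, 733/118]
R4 ← R4 + (139/236)·R2: [0, 0, -319/236, -51/118]
R4 ← R4 − (319/193)·R3: [0, 0, 0, -2065/193]
4 nonzero rows, so rank(M) = 4.
M has 4 columns; by rank–nullity, nullity = 4 − 4 = 0.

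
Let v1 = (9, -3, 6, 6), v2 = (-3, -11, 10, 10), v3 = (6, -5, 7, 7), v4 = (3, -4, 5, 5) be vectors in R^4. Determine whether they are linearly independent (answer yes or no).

no

Form the matrix with these vectors as rows and row reduce.
R2 ← R2 + (1/3)·R1: [0, -12, 12, 12]
R3 ← R3 − (2/3)·R1: [0, -3, 3, 3]
R4 ← R4 − (1/3)·R1: [0, -3, 3, 3]
R3 ← R3 − (1/4)·R2: [0, 0, 0, 0]
R4 ← R4 − (1/4)·R2: [0, 0, 0, 0]
2 nonzero rows, so the 4 vectors span a space of dimension 2.
Since 2 < 4, the vectors are linearly dependent.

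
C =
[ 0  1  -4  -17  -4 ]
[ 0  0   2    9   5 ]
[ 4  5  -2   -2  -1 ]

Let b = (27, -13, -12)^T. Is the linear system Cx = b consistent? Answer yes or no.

yes

Row reduce the augmented matrix [C | b].
Swap R1 ↔ R3
Swap R2 ↔ R3
The echelon form has 3 nonzero rows, and every pivot lies in the first 5 columns, so rank(C) = rank([C|b]) = 3.
The system is consistent.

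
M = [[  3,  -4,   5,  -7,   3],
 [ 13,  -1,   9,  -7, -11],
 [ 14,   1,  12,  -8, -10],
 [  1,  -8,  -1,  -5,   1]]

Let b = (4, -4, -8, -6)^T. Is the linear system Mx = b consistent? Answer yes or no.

no

Row reduce the augmented matrix [M | b].
R2 ← R2 − (13/3)·R1: [0, 49/3, -38/3, 70/3, -24, -64/3]
R3 ← R3 − (14/3)·R1: [0, 59/3, -34/3, 74/3, -24, -80/3]
R4 ← R4 − (1/3)·R1: [0, -20/3, -8/3, -8/3, 0, -22/3]
R3 ← R3 − (59/49)·R2: [0, 0, 192/49, -24/7, 240/49, -48/49]
R4 ← R4 + (20/49)·R2: [0, 0, -384/49, 48/7, -480/49, -786/49]
R4 ← R4 + (2)·R3: [0, 0, 0, 0, 0, -18]
The echelon form has 4 nonzero rows; the last pivot sits in the augmented column, so rank(M) = 3 but rank([M|b]) = 4.
Since the ranks differ, the system is inconsistent.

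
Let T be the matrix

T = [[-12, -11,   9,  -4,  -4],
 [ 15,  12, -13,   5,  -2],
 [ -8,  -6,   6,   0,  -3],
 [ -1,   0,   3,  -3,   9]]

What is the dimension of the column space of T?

Row reduce to echelon form.
R2 ← R2 + (5/4)·R1: [0, -7/4, -7/4, 0, -7]
R3 ← R3 − (2/3)·R1: [0, 4/3, 0, 8/3, -1/3]
R4 ← R4 − (1/12)·R1: [0, 11/12, 9/4, -8/3, 28/3]
R3 ← R3 + (16/21)·R2: [0, 0, -4/3, 8/3, -17/3]
R4 ← R4 + (11/21)·R2: [0, 0, 4/3, -8/3, 17/3]
R4 ← R4 + R3: [0, 0, 0, 0, 0]
Echelon form has 3 nonzero rows, so rank(T) = 3.
The column space has dimension equal to the rank: 3.

3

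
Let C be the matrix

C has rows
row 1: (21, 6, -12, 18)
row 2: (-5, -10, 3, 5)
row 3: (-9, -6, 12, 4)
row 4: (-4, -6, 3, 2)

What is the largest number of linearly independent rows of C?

4

Row reduce to echelon form.
R2 ← R2 + (5/21)·R1: [0, -60/7, 1/7, 65/7]
R3 ← R3 + (3/7)·R1: [0, -24/7, 48/7, 82/7]
R4 ← R4 + (4/21)·R1: [0, -34/7, 5/7, 38/7]
R3 ← R3 − (2/5)·R2: [0, 0, 34/5, 8]
R4 ← R4 − (17/30)·R2: [0, 0, 19/30, 1/6]
R4 ← R4 − (19/204)·R3: [0, 0, 0, -59/102]
Echelon form has 4 nonzero rows, so rank(C) = 4.
The rank gives the maximum number of linearly independent rows: 4.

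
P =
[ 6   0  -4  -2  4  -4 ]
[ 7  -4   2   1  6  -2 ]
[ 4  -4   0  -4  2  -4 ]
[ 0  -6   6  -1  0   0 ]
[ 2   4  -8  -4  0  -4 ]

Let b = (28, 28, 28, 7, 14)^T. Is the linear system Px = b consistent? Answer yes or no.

Row reduce the augmented matrix [P | b].
R2 ← R2 − (7/6)·R1: [0, -4, 20/3, 10/3, 4/3, 8/3, -14/3]
R3 ← R3 − (2/3)·R1: [0, -4, 8/3, -8/3, -2/3, -4/3, 28/3]
R5 ← R5 − (1/3)·R1: [0, 4, -20/3, -10/3, -4/3, -8/3, 14/3]
R3 ← R3 − R2: [0, 0, -4, -6, -2, -4, 14]
R4 ← R4 − (3/2)·R2: [0, 0, -4, -6, -2, -4, 14]
R5 ← R5 + R2: [0, 0, 0, 0, 0, 0, 0]
R4 ← R4 − R3: [0, 0, 0, 0, 0, 0, 0]
The echelon form has 3 nonzero rows, and every pivot lies in the first 6 columns, so rank(P) = rank([P|b]) = 3.
The system is consistent.

yes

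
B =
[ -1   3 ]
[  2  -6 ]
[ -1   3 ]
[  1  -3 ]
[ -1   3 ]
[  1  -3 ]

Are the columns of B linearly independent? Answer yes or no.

no

Row reduce B to echelon form.
R2 ← R2 + (2)·R1: [0, 0]
R3 ← R3 − R1: [0, 0]
R4 ← R4 + R1: [0, 0]
R5 ← R5 − R1: [0, 0]
R6 ← R6 + R1: [0, 0]
1 pivot among 2 columns.
Only 1 < 2 pivot columns, so the columns are linearly dependent.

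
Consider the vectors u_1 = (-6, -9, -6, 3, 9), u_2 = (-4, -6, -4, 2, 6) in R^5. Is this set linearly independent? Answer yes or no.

Form the matrix with these vectors as rows and row reduce.
R2 ← R2 − (2/3)·R1: [0, 0, 0, 0, 0]
1 nonzero row, so the 2 vectors span a space of dimension 1.
Since 1 < 2, the vectors are linearly dependent.

no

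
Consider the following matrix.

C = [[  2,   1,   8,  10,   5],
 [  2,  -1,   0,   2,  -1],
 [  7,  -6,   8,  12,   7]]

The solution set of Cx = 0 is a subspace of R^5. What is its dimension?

Row reduce to echelon form.
R2 ← R2 − R1: [0, -2, -8, -8, -6]
R3 ← R3 − (7/2)·R1: [0, -19/2, -20, -23, -21/2]
R3 ← R3 − (19/4)·R2: [0, 0, 18, 15, 18]
3 nonzero rows, so rank(C) = 3.
C has 5 columns; by rank–nullity, nullity = 5 − 3 = 2.

2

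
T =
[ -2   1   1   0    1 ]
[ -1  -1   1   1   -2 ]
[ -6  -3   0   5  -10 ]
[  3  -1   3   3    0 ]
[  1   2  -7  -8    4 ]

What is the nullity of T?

1

Row reduce to echelon form.
R2 ← R2 − (1/2)·R1: [0, -3/2, 1/2, 1, -5/2]
R3 ← R3 − (3)·R1: [0, -6, -3, 5, -13]
R4 ← R4 + (3/2)·R1: [0, 1/2, 9/2, 3, 3/2]
R5 ← R5 + (1/2)·R1: [0, 5/2, -13/2, -8, 9/2]
R3 ← R3 − (4)·R2: [0, 0, -5, 1, -3]
R4 ← R4 + (1/3)·R2: [0, 0, 14/3, 10/3, 2/3]
R5 ← R5 + (5/3)·R2: [0, 0, -17/3, -19/3, 1/3]
R4 ← R4 + (14/15)·R3: [0, 0, 0, 64/15, -32/15]
R5 ← R5 − (17/15)·R3: [0, 0, 0, -112/15, 56/15]
R5 ← R5 + (7/4)·R4: [0, 0, 0, 0, 0]
4 nonzero rows, so rank(T) = 4.
T has 5 columns; by rank–nullity, nullity = 5 − 4 = 1.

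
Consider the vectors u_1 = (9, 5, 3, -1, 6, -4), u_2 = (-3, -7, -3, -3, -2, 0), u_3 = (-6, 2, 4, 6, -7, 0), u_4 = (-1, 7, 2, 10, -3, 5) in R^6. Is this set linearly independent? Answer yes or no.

yes

Form the matrix with these vectors as rows and row reduce.
R2 ← R2 + (1/3)·R1: [0, -16/3, -2, -10/3, 0, -4/3]
R3 ← R3 + (2/3)·R1: [0, 16/3, 6, 16/3, -3, -8/3]
R4 ← R4 + (1/9)·R1: [0, 68/9, 7/3, 89/9, -7/3, 41/9]
R3 ← R3 + R2: [0, 0, 4, 2, -3, -4]
R4 ← R4 + (17/12)·R2: [0, 0, -1/2, 31/6, -7/3, 8/3]
R4 ← R4 + (1/8)·R3: [0, 0, 0, 65/12, -65/24, 13/6]
4 nonzero rows, so the 4 vectors span a space of dimension 4.
Since 4 = 4, the vectors are linearly independent.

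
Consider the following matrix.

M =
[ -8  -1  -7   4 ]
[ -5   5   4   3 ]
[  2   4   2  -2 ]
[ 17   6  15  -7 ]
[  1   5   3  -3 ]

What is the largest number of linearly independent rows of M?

Row reduce to echelon form.
R2 ← R2 − (5/8)·R1: [0, 45/8, 67/8, 1/2]
R3 ← R3 + (1/4)·R1: [0, 15/4, 1/4, -1]
R4 ← R4 + (17/8)·R1: [0, 31/8, 1/8, 3/2]
R5 ← R5 + (1/8)·R1: [0, 39/8, 17/8, -5/2]
R3 ← R3 − (2/3)·R2: [0, 0, -16/3, -4/3]
R4 ← R4 − (31/45)·R2: [0, 0, -254/45, 52/45]
R5 ← R5 − (13/15)·R2: [0, 0, -77/15, -44/15]
R4 ← R4 − (127/120)·R3: [0, 0, 0, 77/30]
R5 ← R5 − (77/80)·R3: [0, 0, 0, -33/20]
R5 ← R5 + (9/14)·R4: [0, 0, 0, 0]
Echelon form has 4 nonzero rows, so rank(M) = 4.
The rank gives the maximum number of linearly independent rows: 4.

4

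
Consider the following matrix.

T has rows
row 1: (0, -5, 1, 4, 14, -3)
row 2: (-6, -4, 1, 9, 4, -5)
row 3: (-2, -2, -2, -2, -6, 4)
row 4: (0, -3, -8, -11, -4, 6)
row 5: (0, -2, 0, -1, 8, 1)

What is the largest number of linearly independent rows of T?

5

Row reduce to echelon form.
Swap R1 ↔ R2
R3 ← R3 − (1/3)·R1: [0, -2/3, -7/3, -5, -22/3, 17/3]
R3 ← R3 − (2/15)·R2: [0, 0, -37/15, -83/15, -46/5, 91/15]
R4 ← R4 − (3/5)·R2: [0, 0, -43/5, -67/5, -62/5, 39/5]
R5 ← R5 − (2/5)·R2: [0, 0, -2/5, -13/5, 12/5, 11/5]
R4 ← R4 − (129/37)·R3: [0, 0, 0, 218/37, 728/37, -494/37]
R5 ← R5 − (6/37)·R3: [0, 0, 0, -63/37, 144/37, 45/37]
R5 ← R5 + (63/218)·R4: [0, 0, 0, 0, 1044/109, -288/109]
Echelon form has 5 nonzero rows, so rank(T) = 5.
The rank gives the maximum number of linearly independent rows: 5.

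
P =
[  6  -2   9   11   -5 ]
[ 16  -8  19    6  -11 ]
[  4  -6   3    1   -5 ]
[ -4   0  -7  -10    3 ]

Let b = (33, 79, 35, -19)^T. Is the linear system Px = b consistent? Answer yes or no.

Row reduce the augmented matrix [P | b].
R2 ← R2 − (8/3)·R1: [0, -8/3, -5, -70/3, 7/3, -9]
R3 ← R3 − (2/3)·R1: [0, -14/3, -3, -19/3, -5/3, 13]
R4 ← R4 + (2/3)·R1: [0, -4/3, -1, -8/3, -1/3, 3]
R3 ← R3 − (7/4)·R2: [0, 0, 23/4, 69/2, -23/4, 115/4]
R4 ← R4 − (1/2)·R2: [0, 0, 3/2, 9, -3/2, 15/2]
R4 ← R4 − (6/23)·R3: [0, 0, 0, 0, 0, 0]
The echelon form has 3 nonzero rows, and every pivot lies in the first 5 columns, so rank(P) = rank([P|b]) = 3.
The system is consistent.

yes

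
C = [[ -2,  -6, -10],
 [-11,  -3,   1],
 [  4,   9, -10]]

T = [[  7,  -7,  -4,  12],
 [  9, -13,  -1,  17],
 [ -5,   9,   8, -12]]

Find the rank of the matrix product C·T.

3

First compute CT:
[[-18,   2, -66,  -6],
 [-109, 125,  55, -195],
 [159, -235, -105, 321]]
Now row reduce the product.
R2 ← R2 − (109/18)·R1: [0, 1016/9, 1364/3, -476/3]
R3 ← R3 + (53/6)·R1: [0, -652/3, -688, 268]
R3 ← R3 + (489/254)·R2: [0, 0, 23790/127, -4758/127]
3 nonzero rows, so rank(CT) = 3.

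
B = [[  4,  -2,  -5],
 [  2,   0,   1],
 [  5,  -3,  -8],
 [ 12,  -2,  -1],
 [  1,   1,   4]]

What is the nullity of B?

Row reduce to echelon form.
R2 ← R2 − (1/2)·R1: [0, 1, 7/2]
R3 ← R3 − (5/4)·R1: [0, -1/2, -7/4]
R4 ← R4 − (3)·R1: [0, 4, 14]
R5 ← R5 − (1/4)·R1: [0, 3/2, 21/4]
R3 ← R3 + (1/2)·R2: [0, 0, 0]
R4 ← R4 − (4)·R2: [0, 0, 0]
R5 ← R5 − (3/2)·R2: [0, 0, 0]
2 nonzero rows, so rank(B) = 2.
B has 3 columns; by rank–nullity, nullity = 3 − 2 = 1.

1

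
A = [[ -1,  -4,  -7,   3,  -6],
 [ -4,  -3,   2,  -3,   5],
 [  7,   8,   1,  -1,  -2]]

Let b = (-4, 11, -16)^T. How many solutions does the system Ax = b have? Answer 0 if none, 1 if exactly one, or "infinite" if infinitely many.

infinite

Row reduce the augmented matrix [A | b].
R2 ← R2 − (4)·R1: [0, 13, 30, -15, 29, 27]
R3 ← R3 + (7)·R1: [0, -20, -48, 20, -44, -44]
R3 ← R3 + (20/13)·R2: [0, 0, -24/13, -40/13, 8/13, -32/13]
The echelon form has 3 nonzero rows, and every pivot lies in the first 5 columns, so rank(A) = rank([A|b]) = 3.
The system is consistent.
rank = 3 < 5 unknowns, so there are infinitely many solutions.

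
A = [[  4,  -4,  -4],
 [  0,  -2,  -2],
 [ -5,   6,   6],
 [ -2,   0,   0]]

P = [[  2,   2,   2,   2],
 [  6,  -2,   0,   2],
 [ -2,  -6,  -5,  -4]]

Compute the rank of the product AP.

2

First compute AP:
[[ -8,  40,  28,  16],
 [ -8,  16,  10,   4],
 [ 14, -58, -40, -22],
 [ -4,  -4,  -4,  -4]]
Now row reduce the product.
R2 ← R2 − R1: [0, -24, -18, -12]
R3 ← R3 + (7/4)·R1: [0, 12, 9, 6]
R4 ← R4 − (1/2)·R1: [0, -24, -18, -12]
R3 ← R3 + (1/2)·R2: [0, 0, 0, 0]
R4 ← R4 − R2: [0, 0, 0, 0]
2 nonzero rows, so rank(AP) = 2.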